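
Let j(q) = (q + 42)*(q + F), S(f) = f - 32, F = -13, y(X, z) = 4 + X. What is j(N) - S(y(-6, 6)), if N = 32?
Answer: 1440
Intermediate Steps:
S(f) = -32 + f
j(q) = (-13 + q)*(42 + q) (j(q) = (q + 42)*(q - 13) = (42 + q)*(-13 + q) = (-13 + q)*(42 + q))
j(N) - S(y(-6, 6)) = (-546 + 32**2 + 29*32) - (-32 + (4 - 6)) = (-546 + 1024 + 928) - (-32 - 2) = 1406 - 1*(-34) = 1406 + 34 = 1440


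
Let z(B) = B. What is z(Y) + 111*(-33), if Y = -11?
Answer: -3674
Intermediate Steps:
z(Y) + 111*(-33) = -11 + 111*(-33) = -11 - 3663 = -3674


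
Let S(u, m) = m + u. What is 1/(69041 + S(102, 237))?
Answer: 1/69380 ≈ 1.4413e-5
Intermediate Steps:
1/(69041 + S(102, 237)) = 1/(69041 + (237 + 102)) = 1/(69041 + 339) = 1/69380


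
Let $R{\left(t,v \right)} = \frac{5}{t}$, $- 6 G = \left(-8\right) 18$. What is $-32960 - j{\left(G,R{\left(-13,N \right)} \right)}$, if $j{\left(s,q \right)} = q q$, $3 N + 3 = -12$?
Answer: $- \frac{5570265}{169} \approx -32960.0$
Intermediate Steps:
$N = -5$ ($N = -1 + \frac{1}{3} \left(-12\right) = -1 - 4 = -5$)
$G = 24$ ($G = - \frac{\left(-8\right) 18}{6} = \left(- \frac{1}{6}\right) \left(-144\right) = 24$)
$j{\left(s,q \right)} = q^{2}$
$-32960 - j{\left(G,R{\left(-13,N \right)} \right)} = -32960 - \left(\frac{5}{-13}\right)^{2} = -32960 - \left(5 \left(- \frac{1}{13}\right)\right)^{2} = -32960 - \left(- \frac{5}{13}\right)^{2} = -32960 - \frac{25}{169} = - \frac{5570265}{169}$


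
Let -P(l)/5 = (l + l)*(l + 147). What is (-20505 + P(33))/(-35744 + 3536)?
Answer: 26635/10736 ≈ 2.4809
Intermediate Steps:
P(l) = -10*l*(147 + l) (P(l) = -5*(l + l)*(l + 147) = -5*2*l*(147 + l) = -10*l*(147 + l))
(-20505 + P(33))/(-35744 + 3536) = (-20505 - 10*33*(147 + 33))/(-35744 + 3536) = (-20505 - 10*33*180)/(-32208) = (-20505 - 59400)*(-1/32208) = -79905*(-1/32208) = 26635/10736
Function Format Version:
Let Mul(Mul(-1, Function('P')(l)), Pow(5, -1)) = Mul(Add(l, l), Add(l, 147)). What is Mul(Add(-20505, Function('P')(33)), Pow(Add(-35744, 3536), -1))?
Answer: Rational(26635, 10736) ≈ 2.4809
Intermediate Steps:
Function('P')(l) = Mul(-10, l, Add(147, l)) (Function('P')(l) = Mul(-5, Mul(Add(l, l), Add(l, 147))) = Mul(-5, Mul(Mul(2, l), Add(147, l))) = Mul(-5, Mul(2, l, Add(147, l))) = Mul(-10, l, Add(147, l)))
Mul(Add(-20505, Function('P')(33)), Pow(Add(-35744, 3536), -1)) = Mul(Add(-20505, Mul(-10, 33, Add(147, 33))), Pow(Add(-35744, 3536), -1)) = Mul(Add(-20505, Mul(-10, 33, 180)), Pow(-32208, -1)) = Mul(Add(-20505, -59400), Rational(-1, 32208)) = Mul(-79905, Rational(-1, 32208)) = Rational(26635, 10736)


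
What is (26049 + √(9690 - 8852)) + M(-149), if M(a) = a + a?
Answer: 25751 + √838 ≈ 25780.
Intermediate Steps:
M(a) = 2*a
(26049 + √(9690 - 8852)) + M(-149) = (26049 + √(9690 - 8852)) + 2*(-149) = (26049 + √838) - 298 = 25751 + √838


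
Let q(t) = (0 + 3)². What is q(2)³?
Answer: 729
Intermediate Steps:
q(t) = 9 (q(t) = 3² = 9)
q(2)³ = 9³ = 729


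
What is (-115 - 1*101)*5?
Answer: -1080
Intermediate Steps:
(-115 - 1*101)*5 = (-115 - 101)*5 = -216*5 = -1080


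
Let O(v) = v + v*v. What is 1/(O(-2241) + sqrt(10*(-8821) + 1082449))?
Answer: 557760/2799865847929 - sqrt(110471)/8399597543787 ≈ 1.9917e-7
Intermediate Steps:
O(v) = v + v**2
1/(O(-2241) + sqrt(10*(-8821) + 1082449)) = 1/(-2241*(1 - 2241) + sqrt(10*(-8821) + 1082449)) = 1/(-2241*(-2240) + sqrt(-88210 + 1082449)) = 1/(5019840 + sqrt(994239)) = 1/(5019840 + 3*sqrt(110471))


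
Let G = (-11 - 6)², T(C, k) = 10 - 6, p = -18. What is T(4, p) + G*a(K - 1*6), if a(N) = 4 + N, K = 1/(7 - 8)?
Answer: -863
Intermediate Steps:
T(C, k) = 4
K = -1 (K = 1/(-1) = -1)
G = 289 (G = (-17)² = 289)
T(4, p) + G*a(K - 1*6) = 4 + 289*(4 + (-1 - 1*6)) = 4 + 289*(4 + (-1 - 6)) = 4 + 289*(4 - 7) = 4 + 289*(-3) = 4 - 867 = -863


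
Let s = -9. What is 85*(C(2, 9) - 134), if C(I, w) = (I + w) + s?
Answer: -11220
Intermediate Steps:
C(I, w) = -9 + I + w (C(I, w) = (I + w) - 9 = -9 + I + w)
85*(C(2, 9) - 134) = 85*((-9 + 2 + 9) - 134) = 85*(2 - 134) = 85*(-132) = -11220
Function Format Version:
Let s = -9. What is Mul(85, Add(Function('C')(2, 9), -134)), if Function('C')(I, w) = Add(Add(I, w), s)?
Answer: -11220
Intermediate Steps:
Function('C')(I, w) = Add(-9, I, w) (Function('C')(I, w) = Add(Add(I, w), -9) = Add(-9, I, w))
Mul(85, Add(Function('C')(2, 9), -134)) = Mul(85, Add(Add(-9, 2, 9), -134)) = Mul(85, Add(2, -134)) = Mul(85, -132) = -11220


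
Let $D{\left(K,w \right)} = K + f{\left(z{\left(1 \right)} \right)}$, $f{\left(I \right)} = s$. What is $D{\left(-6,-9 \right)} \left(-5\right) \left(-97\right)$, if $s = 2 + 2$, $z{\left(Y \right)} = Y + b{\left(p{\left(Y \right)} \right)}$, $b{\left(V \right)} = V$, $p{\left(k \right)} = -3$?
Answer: $-970$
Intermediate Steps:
$z{\left(Y \right)} = -3 + Y$ ($z{\left(Y \right)} = Y - 3 = -3 + Y$)
$s = 4$
$f{\left(I \right)} = 4$
$D{\left(K,w \right)} = 4 + K$ ($D{\left(K,w \right)} = K + 4 = 4 + K$)
$D{\left(-6,-9 \right)} \left(-5\right) \left(-97\right) = \left(4 - 6\right) \left(-5\right) \left(-97\right) = \left(-2\right) \left(-5\right) \left(-97\right) = 10 \left(-97\right) = -970$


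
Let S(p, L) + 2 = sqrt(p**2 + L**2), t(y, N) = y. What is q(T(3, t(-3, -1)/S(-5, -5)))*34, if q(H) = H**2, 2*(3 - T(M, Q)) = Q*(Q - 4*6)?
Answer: 2514549033/2238728 - 198707985*sqrt(2)/559682 ≈ 621.11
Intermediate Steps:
S(p, L) = -2 + sqrt(L**2 + p**2) (S(p, L) = -2 + sqrt(p**2 + L**2) = -2 + sqrt(L**2 + p**2))
T(M, Q) = 3 - Q*(-24 + Q)/2 (T(M, Q) = 3 - Q*(Q - 4*6)/2 = 3 - Q*(Q - 24)/2 = 3 - Q*(-24 + Q)/2)
q(T(3, t(-3, -1)/S(-5, -5)))*34 = (3 + 12*(-3/(-2 + sqrt((-5)**2 + (-5)**2))) - 9/(-2 + sqrt((-5)**2 + (-5)**2))**2/2)**2*34 = (3 + 12*(-3/(-2 + sqrt(25 + 25))) - 9/(-2 + sqrt(25 + 25))**2/2)**2*34 = (3 + 12*(-3/(-2 + sqrt(50))) - 9/(-2 + sqrt(50))**2/2)**2*34 = (3 + 12*(-3/(-2 + 5*sqrt(2))) - 9/(-2 + 5*sqrt(2))**2/2)**2*34 = (3 - 36/(-2 + 5*sqrt(2)) - 9/(2*(-2 + 5*sqrt(2))**2))**2*34 = 34*(3 - 36/(-2 + 5*sqrt(2)) - 9/(2*(-2 + 5*sqrt(2))**2))**2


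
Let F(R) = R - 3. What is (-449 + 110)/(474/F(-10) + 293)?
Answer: -4407/3335 ≈ -1.3214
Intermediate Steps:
F(R) = -3 + R
(-449 + 110)/(474/F(-10) + 293) = (-449 + 110)/(474/(-3 - 10) + 293) = -339/(474/(-13) + 293) = -339/(474*(-1/13) + 293) = -339/(-474/13 + 293) = -339/3335/13 = -339*13/3335 = -4407/3335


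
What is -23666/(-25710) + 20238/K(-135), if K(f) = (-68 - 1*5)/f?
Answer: 35122394959/938415 ≈ 37427.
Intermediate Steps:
K(f) = -73/f (K(f) = (-68 - 5)/f = -73/f)
-23666/(-25710) + 20238/K(-135) = -23666/(-25710) + 20238/((-73/(-135))) = -23666*(-1/25710) + 20238/((-73*(-1/135))) = 11833/12855 + 20238/(73/135) = 11833/12855 + 20238*(135/73) = 11833/12855 + 2732130/73 = 35122394959/938415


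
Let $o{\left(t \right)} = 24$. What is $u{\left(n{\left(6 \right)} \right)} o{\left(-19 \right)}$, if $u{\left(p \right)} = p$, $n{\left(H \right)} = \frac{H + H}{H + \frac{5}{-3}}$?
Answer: $\frac{864}{13} \approx 66.462$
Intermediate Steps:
$n{\left(H \right)} = \frac{2 H}{- \frac{5}{3} + H}$ ($n{\left(H \right)} = \frac{2 H}{H + 5 \left(- \frac{1}{3}\right)} = \frac{2 H}{H - \frac{5}{3}} = \frac{2 H}{- \frac{5}{3} + H}$)
$u{\left(n{\left(6 \right)} \right)} o{\left(-19 \right)} = 6 \cdot 6 \frac{1}{-5 + 3 \cdot 6} \cdot 24 = 6 \cdot 6 \frac{1}{-5 + 18} \cdot 24 = 6 \cdot 6 \cdot \frac{1}{13} \cdot 24 = \frac{36}{13} \cdot 24 = \frac{864}{13}$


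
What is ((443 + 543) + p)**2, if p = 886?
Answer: 3504384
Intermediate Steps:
((443 + 543) + p)**2 = ((443 + 543) + 886)**2 = (986 + 886)**2 = 1872**2 = 3504384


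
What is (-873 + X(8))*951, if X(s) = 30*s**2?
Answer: 995697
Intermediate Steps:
(-873 + X(8))*951 = (-873 + 30*8**2)*951 = (-873 + 30*64)*951 = (-873 + 1920)*951 = 1047*951 = 995697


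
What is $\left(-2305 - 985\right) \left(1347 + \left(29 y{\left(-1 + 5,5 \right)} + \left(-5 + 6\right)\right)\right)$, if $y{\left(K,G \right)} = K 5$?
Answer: $-6343120$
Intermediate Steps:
$y{\left(K,G \right)} = 5 K$
$\left(-2305 - 985\right) \left(1347 + \left(29 y{\left(-1 + 5,5 \right)} + \left(-5 + 6\right)\right)\right) = \left(-2305 - 985\right) \left(1347 + \left(29 \cdot 5 \left(-1 + 5\right) + \left(-5 + 6\right)\right)\right) = - 3290 \left(1347 + \left(29 \cdot 5 \cdot 4 + 1\right)\right) = - 3290 \left(1347 + \left(29 \cdot 20 + 1\right)\right) = - 3290 \left(1347 + \left(580 + 1\right)\right) = - 3290 \left(1347 + 581\right) = \left(-3290\right) 1928 = -6343120$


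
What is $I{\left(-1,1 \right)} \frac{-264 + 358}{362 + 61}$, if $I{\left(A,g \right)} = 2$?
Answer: $\frac{4}{9} \approx 0.44444$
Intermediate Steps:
$I{\left(-1,1 \right)} \frac{-264 + 358}{362 + 61} = 2 \frac{-264 + 358}{362 + 61} = 2 \cdot \frac{94}{423} = 2 \cdot 94 \cdot \frac{1}{423} = 2 \cdot \frac{2}{9} = \frac{4}{9}$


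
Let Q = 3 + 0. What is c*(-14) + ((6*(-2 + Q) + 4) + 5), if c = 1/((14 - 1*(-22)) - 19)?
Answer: 241/17 ≈ 14.176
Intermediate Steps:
Q = 3
c = 1/17 (c = 1/((14 + 22) - 19) = 1/(36 - 19) = 1/17 ≈ 0.058824)
c*(-14) + ((6*(-2 + Q) + 4) + 5) = (1/17)*(-14) + ((6*(-2 + 3) + 4) + 5) = -14/17 + ((6*1 + 4) + 5) = -14/17 + ((6 + 4) + 5) = -14/17 + (10 + 5) = -14/17 + 15 = 241/17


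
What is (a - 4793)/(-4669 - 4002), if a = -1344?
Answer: 6137/8671 ≈ 0.70776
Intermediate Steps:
(a - 4793)/(-4669 - 4002) = (-1344 - 4793)/(-4669 - 4002) = -6137/(-8671) = -6137*(-1/8671) = 6137/8671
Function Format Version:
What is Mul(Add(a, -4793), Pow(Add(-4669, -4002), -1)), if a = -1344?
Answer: Rational(6137, 8671) ≈ 0.70776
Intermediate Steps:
Mul(Add(a, -4793), Pow(Add(-4669, -4002), -1)) = Mul(Add(-1344, -4793), Pow(Add(-4669, -4002), -1)) = Mul(-6137, Pow(-8671, -1)) = Mul(-6137, Rational(-1, 8671)) = Rational(6137, 8671)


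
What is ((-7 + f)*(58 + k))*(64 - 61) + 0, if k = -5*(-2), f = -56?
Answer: -12852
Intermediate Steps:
k = 10
((-7 + f)*(58 + k))*(64 - 61) + 0 = ((-7 - 56)*(58 + 10))*(64 - 61) + 0 = -63*68*3 + 0 = -4284*3 + 0 = -12852 + 0 = -12852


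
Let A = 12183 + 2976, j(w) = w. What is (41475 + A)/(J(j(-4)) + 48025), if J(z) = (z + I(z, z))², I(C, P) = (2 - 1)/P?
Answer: 906144/768689 ≈ 1.1788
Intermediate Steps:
I(C, P) = 1/P
A = 15159
J(z) = (z + 1/z)²
(41475 + A)/(J(j(-4)) + 48025) = (41475 + 15159)/((1 + (-4)²)²/(-4)² + 48025) = 56634/((1 + 16)²/16 + 48025) = 56634/((1/16)*17² + 48025) = 56634/((1/16)*289 + 48025) = 56634/(289/16 + 48025) = 56634/(768689/16) = 56634*(16/768689) = 906144/768689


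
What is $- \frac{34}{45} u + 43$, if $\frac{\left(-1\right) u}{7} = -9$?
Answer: $- \frac{23}{5} \approx -4.6$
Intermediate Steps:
$u = 63$ ($u = \left(-7\right) \left(-9\right) = 63$)
$- \frac{34}{45} u + 43 = - \frac{34}{45} \cdot 63 + 43 = \left(-34\right) \frac{1}{45} \cdot 63 + 43 = \left(- \frac{34}{45}\right) 63 + 43 = - \frac{238}{5} + 43 = - \frac{23}{5}$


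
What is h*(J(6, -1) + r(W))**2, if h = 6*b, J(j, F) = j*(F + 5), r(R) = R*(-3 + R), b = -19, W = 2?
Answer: -55176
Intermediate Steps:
J(j, F) = j*(5 + F)
h = -114 (h = 6*(-19) = -114)
h*(J(6, -1) + r(W))**2 = -114*(6*(5 - 1) + 2*(-3 + 2))**2 = -114*(6*4 + 2*(-1))**2 = -114*(24 - 2)**2 = -114*22**2 = -114*484 = -55176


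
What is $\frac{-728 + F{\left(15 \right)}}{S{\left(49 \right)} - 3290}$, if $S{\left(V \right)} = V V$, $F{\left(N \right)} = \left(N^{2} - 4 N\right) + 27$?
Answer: $\frac{536}{889} \approx 0.60292$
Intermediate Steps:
$F{\left(N \right)} = 27 + N^{2} - 4 N$
$S{\left(V \right)} = V^{2}$
$\frac{-728 + F{\left(15 \right)}}{S{\left(49 \right)} - 3290} = \frac{-728 + \left(27 + 15^{2} - 60\right)}{49^{2} - 3290} = \frac{-728 + \left(27 + 225 - 60\right)}{2401 - 3290} = \frac{-728 + 192}{-889} = \left(-536\right) \left(- \frac{1}{889}\right) = \frac{536}{889}$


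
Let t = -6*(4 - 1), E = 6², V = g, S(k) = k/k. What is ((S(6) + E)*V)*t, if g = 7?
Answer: -4662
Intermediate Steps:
S(k) = 1
V = 7
E = 36
t = -18 (t = -6*3 = -18)
((S(6) + E)*V)*t = ((1 + 36)*7)*(-18) = (37*7)*(-18) = 259*(-18) = -4662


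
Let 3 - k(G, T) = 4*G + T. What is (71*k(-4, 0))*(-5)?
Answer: -6745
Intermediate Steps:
k(G, T) = 3 - T - 4*G (k(G, T) = 3 - (4*G + T) = 3 - (T + 4*G) = 3 + (-T - 4*G) = 3 - T - 4*G)
(71*k(-4, 0))*(-5) = (71*(3 - 1*0 - 4*(-4)))*(-5) = (71*(3 + 0 + 16))*(-5) = (71*19)*(-5) = 1349*(-5) = -6745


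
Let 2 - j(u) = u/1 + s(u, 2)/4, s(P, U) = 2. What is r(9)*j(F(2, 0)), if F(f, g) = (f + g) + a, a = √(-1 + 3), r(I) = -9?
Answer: 9/2 + 9*√2 ≈ 17.228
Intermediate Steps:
a = √2 ≈ 1.4142
F(f, g) = f + g + √2 (F(f, g) = (f + g) + √2 = f + g + √2)
j(u) = 3/2 - u (j(u) = 2 - (u/1 + 2/4) = 2 - (u*1 + 2*(¼)) = 2 - (u + ½) = 2 - (½ + u) = 2 + (-½ - u) = 3/2 - u)
r(9)*j(F(2, 0)) = -9*(3/2 - (2 + 0 + √2)) = -9*(3/2 - (2 + √2)) = -9*(3/2 + (-2 - √2)) = -9*(-½ - √2) = 9/2 + 9*√2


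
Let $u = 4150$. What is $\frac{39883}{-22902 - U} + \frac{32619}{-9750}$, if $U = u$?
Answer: $- \frac{211878073}{43959500} \approx -4.8198$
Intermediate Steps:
$U = 4150$
$\frac{39883}{-22902 - U} + \frac{32619}{-9750} = \frac{39883}{-22902 - 4150} + \frac{32619}{-9750} = \frac{39883}{-22902 - 4150} + 32619 \left(- \frac{1}{9750}\right) = \frac{39883}{-27052} - \frac{10873}{3250} = 39883 \left(- \frac{1}{27052}\right) - \frac{10873}{3250} = - \frac{39883}{27052} - \frac{10873}{3250} = - \frac{211878073}{43959500}$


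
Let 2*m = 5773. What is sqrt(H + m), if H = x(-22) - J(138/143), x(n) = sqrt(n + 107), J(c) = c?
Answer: sqrt(236025218 + 81796*sqrt(85))/286 ≈ 53.803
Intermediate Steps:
m = 5773/2 (m = (1/2)*5773 = 5773/2 ≈ 2886.5)
x(n) = sqrt(107 + n)
H = -138/143 + sqrt(85) (H = sqrt(107 - 22) - 138/143 = sqrt(85) - 138/143 = -138/143 + sqrt(85) ≈ 8.2545)
sqrt(H + m) = sqrt((-138/143 + sqrt(85)) + 5773/2) = sqrt(825263/286 + sqrt(85))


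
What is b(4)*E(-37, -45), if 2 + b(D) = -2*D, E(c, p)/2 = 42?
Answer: -840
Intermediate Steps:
E(c, p) = 84 (E(c, p) = 2*42 = 84)
b(D) = -2 - 2*D
b(4)*E(-37, -45) = (-2 - 2*4)*84 = (-2 - 8)*84 = -10*84 = -840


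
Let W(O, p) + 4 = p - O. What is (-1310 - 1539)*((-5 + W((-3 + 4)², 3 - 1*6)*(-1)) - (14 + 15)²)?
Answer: 2387462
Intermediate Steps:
W(O, p) = -4 + p - O (W(O, p) = -4 + (p - O) = -4 + p - O)
(-1310 - 1539)*((-5 + W((-3 + 4)², 3 - 1*6)*(-1)) - (14 + 15)²) = (-1310 - 1539)*((-5 + (-4 + (3 - 1*6) - (-3 + 4)²)*(-1)) - (14 + 15)²) = -2849*((-5 + (-4 + (3 - 6) - 1*1²)*(-1)) - 1*29²) = -2849*((-5 + (-4 - 3 - 1*1)*(-1)) - 1*841) = -2849*((-5 + (-4 - 3 - 1)*(-1)) - 841) = -2849*((-5 - 8*(-1)) - 841) = -2849*((-5 + 8) - 841) = -2849*(3 - 841) = -2849*(-838) = 2387462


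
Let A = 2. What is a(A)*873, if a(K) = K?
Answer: 1746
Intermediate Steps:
a(A)*873 = 2*873 = 1746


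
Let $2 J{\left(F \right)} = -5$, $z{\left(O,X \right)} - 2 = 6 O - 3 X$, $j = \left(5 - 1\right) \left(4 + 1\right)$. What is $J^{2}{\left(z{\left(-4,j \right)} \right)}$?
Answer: $\frac{25}{4} \approx 6.25$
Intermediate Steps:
$j = 20$ ($j = 4 \cdot 5 = 20$)
$z{\left(O,X \right)} = 2 - 3 X + 6 O$ ($z{\left(O,X \right)} = 2 + \left(6 O - 3 X\right) = 2 + \left(- 3 X + 6 O\right) = 2 - 3 X + 6 O$)
$J{\left(F \right)} = - \frac{5}{2}$ ($J{\left(F \right)} = \frac{1}{2} \left(-5\right) = - \frac{5}{2}$)
$J^{2}{\left(z{\left(-4,j \right)} \right)} = \left(- \frac{5}{2}\right)^{2} = \frac{25}{4}$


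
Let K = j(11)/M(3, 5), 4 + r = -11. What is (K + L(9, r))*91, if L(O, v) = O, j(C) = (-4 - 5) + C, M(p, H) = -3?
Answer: 2275/3 ≈ 758.33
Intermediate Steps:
r = -15 (r = -4 - 11 = -15)
j(C) = -9 + C
K = -⅔ (K = (-9 + 11)/(-3) = 2*(-⅓) = -⅔ ≈ -0.66667)
(K + L(9, r))*91 = (-⅔ + 9)*91 = (25/3)*91 = 2275/3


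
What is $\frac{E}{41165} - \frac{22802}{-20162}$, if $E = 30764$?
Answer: $\frac{779454049}{414984365} \approx 1.8783$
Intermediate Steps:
$\frac{E}{41165} - \frac{22802}{-20162} = \frac{30764}{41165} - \frac{22802}{-20162} = 30764 \cdot \frac{1}{41165} - - \frac{11401}{10081} = \frac{30764}{41165} + \frac{11401}{10081} = \frac{779454049}{414984365}$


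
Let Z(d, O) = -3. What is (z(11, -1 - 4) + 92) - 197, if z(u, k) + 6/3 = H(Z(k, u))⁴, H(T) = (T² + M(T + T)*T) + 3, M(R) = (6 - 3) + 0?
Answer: -26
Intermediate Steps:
M(R) = 3 (M(R) = 3 + 0 = 3)
H(T) = 3 + T² + 3*T (H(T) = (T² + 3*T) + 3 = 3 + T² + 3*T)
z(u, k) = 79 (z(u, k) = -2 + (3 + (-3)² + 3*(-3))⁴ = -2 + (3 + 9 - 9)⁴ = -2 + 3⁴ = -2 + 81 = 79)
(z(11, -1 - 4) + 92) - 197 = (79 + 92) - 197 = 171 - 197 = -26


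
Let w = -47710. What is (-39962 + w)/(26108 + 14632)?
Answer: -7306/3395 ≈ -2.1520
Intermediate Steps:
(-39962 + w)/(26108 + 14632) = (-39962 - 47710)/(26108 + 14632) = -87672/40740 = -87672*1/40740 = -7306/3395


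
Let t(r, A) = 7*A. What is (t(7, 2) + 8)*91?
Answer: 2002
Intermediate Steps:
(t(7, 2) + 8)*91 = (7*2 + 8)*91 = (14 + 8)*91 = 22*91 = 2002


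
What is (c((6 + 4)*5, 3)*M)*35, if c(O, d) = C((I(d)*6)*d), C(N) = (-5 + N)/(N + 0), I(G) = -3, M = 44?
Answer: 45430/27 ≈ 1682.6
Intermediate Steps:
C(N) = (-5 + N)/N
c(O, d) = -(-5 - 18*d)/(18*d) (c(O, d) = (-5 + (-3*6)*d)/(((-3*6)*d)) = (-5 - 18*d)/((-18*d)) = (-1/(18*d))*(-5 - 18*d) = -(-5 - 18*d)/(18*d))
(c((6 + 4)*5, 3)*M)*35 = (((5/18 + 3)/3)*44)*35 = (((⅓)*(59/18))*44)*35 = ((59/54)*44)*35 = (1298/27)*35 = 45430/27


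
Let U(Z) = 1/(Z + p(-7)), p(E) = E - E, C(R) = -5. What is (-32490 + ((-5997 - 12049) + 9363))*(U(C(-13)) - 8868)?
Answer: 1825651993/5 ≈ 3.6513e+8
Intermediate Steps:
p(E) = 0
U(Z) = 1/Z (U(Z) = 1/(Z + 0) = 1/Z)
(-32490 + ((-5997 - 12049) + 9363))*(U(C(-13)) - 8868) = (-32490 + ((-5997 - 12049) + 9363))*(1/(-5) - 8868) = (-32490 + (-18046 + 9363))*(-⅕ - 8868) = (-32490 - 8683)*(-44341/5) = -41173*(-44341/5) = 1825651993/5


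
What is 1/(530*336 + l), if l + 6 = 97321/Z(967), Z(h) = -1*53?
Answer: 53/9340601 ≈ 5.6742e-6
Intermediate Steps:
Z(h) = -53
l = -97639/53 (l = -6 + 97321/(-53) = -6 + 97321*(-1/53) = -6 - 97321/53 = -97639/53 ≈ -1842.2)
1/(530*336 + l) = 1/(530*336 - 97639/53) = 1/(178080 - 97639/53) = 1/(9340601/53) = 53/9340601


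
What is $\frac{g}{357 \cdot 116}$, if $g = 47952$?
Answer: $\frac{3996}{3451} \approx 1.1579$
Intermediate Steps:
$\frac{g}{357 \cdot 116} = \frac{47952}{357 \cdot 116} = \frac{47952}{41412} = 47952 \cdot \frac{1}{41412} = \frac{3996}{3451}$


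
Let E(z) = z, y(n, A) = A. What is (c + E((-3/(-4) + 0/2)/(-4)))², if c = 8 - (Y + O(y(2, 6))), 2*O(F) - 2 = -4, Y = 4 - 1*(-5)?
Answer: 9/256 ≈ 0.035156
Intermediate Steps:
Y = 9 (Y = 4 + 5 = 9)
O(F) = -1 (O(F) = 1 + (½)*(-4) = 1 - 2 = -1)
c = 0 (c = 8 - (9 - 1) = 8 - 1*8 = 8 - 8 = 0)
(c + E((-3/(-4) + 0/2)/(-4)))² = (0 + (-3/(-4) + 0/2)/(-4))² = (0 + (-3*(-¼) + 0*(½))*(-¼))² = (0 + (¾ + 0)*(-¼))² = (0 + (¾)*(-¼))² = (0 - 3/16)² = (-3/16)² = 9/256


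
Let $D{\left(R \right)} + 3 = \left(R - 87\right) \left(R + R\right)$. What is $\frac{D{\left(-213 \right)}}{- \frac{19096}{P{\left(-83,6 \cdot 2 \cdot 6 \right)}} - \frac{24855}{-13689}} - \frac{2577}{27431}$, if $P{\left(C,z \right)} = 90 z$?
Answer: $- \frac{479881915569411}{4247772643} \approx -1.1297 \cdot 10^{5}$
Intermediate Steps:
$D{\left(R \right)} = -3 + 2 R \left(-87 + R\right)$ ($D{\left(R \right)} = -3 + \left(R - 87\right) \left(R + R\right) = -3 + \left(-87 + R\right) 2 R = -3 + 2 R \left(-87 + R\right)$)
$\frac{D{\left(-213 \right)}}{- \frac{19096}{P{\left(-83,6 \cdot 2 \cdot 6 \right)}} - \frac{24855}{-13689}} - \frac{2577}{27431} = \frac{-3 - -37062 + 2 \left(-213\right)^{2}}{- \frac{19096}{90 \cdot 6 \cdot 2 \cdot 6} - \frac{24855}{-13689}} - \frac{2577}{27431} = \frac{-3 + 37062 + 2 \cdot 45369}{- \frac{19096}{90 \cdot 12 \cdot 6} - - \frac{8285}{4563}} - \frac{2577}{27431} = \frac{-3 + 37062 + 90738}{- \frac{19096}{90 \cdot 72} + \frac{8285}{4563}} - \frac{2577}{27431} = \frac{127797}{- \frac{19096}{6480} + \frac{8285}{4563}} - \frac{2577}{27431} = \frac{127797}{\left(-19096\right) \frac{1}{6480} + \frac{8285}{4563}} - \frac{2577}{27431} = \frac{127797}{- \frac{2387}{810} + \frac{8285}{4563}} - \frac{2577}{27431} = \frac{127797}{- \frac{154853}{136890}} - \frac{2577}{27431} = 127797 \left(- \frac{136890}{154853}\right) - \frac{2577}{27431} = - \frac{17494131330}{154853} - \frac{2577}{27431} = - \frac{479881915569411}{4247772643}$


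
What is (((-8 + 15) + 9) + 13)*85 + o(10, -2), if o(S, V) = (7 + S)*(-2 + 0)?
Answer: 2431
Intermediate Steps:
o(S, V) = -14 - 2*S (o(S, V) = (7 + S)*(-2) = -14 - 2*S)
(((-8 + 15) + 9) + 13)*85 + o(10, -2) = (((-8 + 15) + 9) + 13)*85 + (-14 - 2*10) = ((7 + 9) + 13)*85 + (-14 - 20) = (16 + 13)*85 - 34 = 29*85 - 34 = 2465 - 34 = 2431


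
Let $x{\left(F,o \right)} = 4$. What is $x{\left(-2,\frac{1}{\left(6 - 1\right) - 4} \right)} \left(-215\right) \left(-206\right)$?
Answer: $177160$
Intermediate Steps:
$x{\left(-2,\frac{1}{\left(6 - 1\right) - 4} \right)} \left(-215\right) \left(-206\right) = 4 \left(-215\right) \left(-206\right) = \left(-860\right) \left(-206\right) = 177160$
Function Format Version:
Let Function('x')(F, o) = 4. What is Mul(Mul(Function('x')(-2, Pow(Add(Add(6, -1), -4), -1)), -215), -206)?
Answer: 177160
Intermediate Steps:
Mul(Mul(Function('x')(-2, Pow(Add(Add(6, -1), -4), -1)), -215), -206) = Mul(Mul(4, -215), -206) = Mul(-860, -206) = 177160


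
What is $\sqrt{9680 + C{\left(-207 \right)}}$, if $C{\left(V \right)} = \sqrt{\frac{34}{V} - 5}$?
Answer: $\frac{\sqrt{46086480 + 69 i \sqrt{24587}}}{69} \approx 98.387 + 0.011549 i$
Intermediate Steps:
$C{\left(V \right)} = \sqrt{-5 + \frac{34}{V}}$
$\sqrt{9680 + C{\left(-207 \right)}} = \sqrt{9680 + \sqrt{-5 + \frac{34}{-207}}} = \sqrt{9680 + \sqrt{-5 + 34 \left(- \frac{1}{207}\right)}} = \sqrt{9680 + \sqrt{-5 - \frac{34}{207}}} = \sqrt{9680 + \sqrt{- \frac{1069}{207}}} = \sqrt{9680 + \frac{i \sqrt{24587}}{69}}$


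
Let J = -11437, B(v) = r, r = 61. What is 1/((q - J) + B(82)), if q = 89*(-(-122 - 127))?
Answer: 1/33659 ≈ 2.9710e-5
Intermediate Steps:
q = 22161 (q = 89*(-1*(-249)) = 89*249 = 22161)
B(v) = 61
1/((q - J) + B(82)) = 1/((22161 - 1*(-11437)) + 61) = 1/((22161 + 11437) + 61) = 1/(33598 + 61) = 1/33659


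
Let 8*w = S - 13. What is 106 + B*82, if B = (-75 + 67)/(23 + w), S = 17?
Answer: 3670/47 ≈ 78.085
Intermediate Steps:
w = ½ (w = (17 - 13)/8 = (⅛)*4 = ½ ≈ 0.50000)
B = -16/47 (B = (-75 + 67)/(23 + ½) = -8/47/2 = -8*2/47 = -16/47 ≈ -0.34043)
106 + B*82 = 106 - 16/47*82 = 106 - 1312/47 = 3670/47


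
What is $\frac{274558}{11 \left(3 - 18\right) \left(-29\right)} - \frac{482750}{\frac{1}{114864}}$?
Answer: $- \frac{265331101585442}{4785} \approx -5.5451 \cdot 10^{10}$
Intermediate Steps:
$\frac{274558}{11 \left(3 - 18\right) \left(-29\right)} - \frac{482750}{\frac{1}{114864}} = \frac{274558}{11 \left(3 - 18\right) \left(-29\right)} - 482750 \frac{1}{\frac{1}{114864}} = \frac{274558}{11 \left(-15\right) \left(-29\right)} - 55450596000 = \frac{274558}{\left(-165\right) \left(-29\right)} - 55450596000 = \frac{274558}{4785} - 55450596000 = - \frac{265331101585442}{4785}$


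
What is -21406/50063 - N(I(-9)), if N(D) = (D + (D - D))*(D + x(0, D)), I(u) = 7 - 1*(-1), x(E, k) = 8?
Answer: -6429470/50063 ≈ -128.43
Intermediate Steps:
I(u) = 8 (I(u) = 7 + 1 = 8)
N(D) = D*(8 + D) (N(D) = (D + (D - D))*(D + 8) = (D + 0)*(8 + D) = D*(8 + D))
-21406/50063 - N(I(-9)) = -21406/50063 - 8*(8 + 8) = -21406*1/50063 - 8*16 = -21406/50063 - 1*128 = -21406/50063 - 128 = -6429470/50063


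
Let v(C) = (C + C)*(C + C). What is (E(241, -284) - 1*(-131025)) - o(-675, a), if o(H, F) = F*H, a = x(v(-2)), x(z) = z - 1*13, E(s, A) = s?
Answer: 133291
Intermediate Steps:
v(C) = 4*C² (v(C) = (2*C)*(2*C) = 4*C²)
x(z) = -13 + z (x(z) = z - 13 = -13 + z)
a = 3 (a = -13 + 4*(-2)² = -13 + 4*4 = -13 + 16 = 3)
(E(241, -284) - 1*(-131025)) - o(-675, a) = (241 - 1*(-131025)) - 3*(-675) = (241 + 131025) - 1*(-2025) = 131266 + 2025 = 133291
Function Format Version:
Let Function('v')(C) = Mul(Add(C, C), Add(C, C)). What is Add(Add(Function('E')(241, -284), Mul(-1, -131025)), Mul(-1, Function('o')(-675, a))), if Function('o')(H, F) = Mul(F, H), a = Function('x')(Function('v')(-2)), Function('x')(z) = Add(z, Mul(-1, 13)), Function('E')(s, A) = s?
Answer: 133291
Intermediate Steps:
Function('v')(C) = Mul(4, Pow(C, 2)) (Function('v')(C) = Mul(Mul(2, C), Mul(2, C)) = Mul(4, Pow(C, 2)))
Function('x')(z) = Add(-13, z) (Function('x')(z) = Add(z, -13) = Add(-13, z))
a = 3 (a = Add(-13, Mul(4, Pow(-2, 2))) = Add(-13, Mul(4, 4)) = Add(-13, 16) = 3)
Add(Add(Function('E')(241, -284), Mul(-1, -131025)), Mul(-1, Function('o')(-675, a))) = Add(Add(241, Mul(-1, -131025)), Mul(-1, Mul(3, -675))) = Add(Add(241, 131025), Mul(-1, -2025)) = Add(131266, 2025) = 133291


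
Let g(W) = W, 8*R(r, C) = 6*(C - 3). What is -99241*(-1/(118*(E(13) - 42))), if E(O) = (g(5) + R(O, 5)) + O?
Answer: -99241/2655 ≈ -37.379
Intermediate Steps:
R(r, C) = -9/4 + 3*C/4 (R(r, C) = (6*(C - 3))/8 = (6*(-3 + C))/8 = (-18 + 6*C)/8 = -9/4 + 3*C/4)
E(O) = 13/2 + O (E(O) = (5 + (-9/4 + (3/4)*5)) + O = (5 + (-9/4 + 15/4)) + O = (5 + 3/2) + O = 13/2 + O)
-99241*(-1/(118*(E(13) - 42))) = -99241*(-1/(118*((13/2 + 13) - 42))) = -99241*(-1/(118*(39/2 - 42))) = -99241/((-118*(-45/2))) = -99241/2655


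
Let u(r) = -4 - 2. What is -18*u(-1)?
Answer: 108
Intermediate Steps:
u(r) = -6
-18*u(-1) = -18*(-6) = 108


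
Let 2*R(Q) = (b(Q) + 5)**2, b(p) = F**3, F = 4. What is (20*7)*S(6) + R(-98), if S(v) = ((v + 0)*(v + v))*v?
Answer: 125721/2 ≈ 62861.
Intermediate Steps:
S(v) = 2*v**3 (S(v) = (v*(2*v))*v = (2*v**2)*v = 2*v**3)
b(p) = 64 (b(p) = 4**3 = 64)
R(Q) = 4761/2 (R(Q) = (64 + 5)**2/2 = (1/2)*69**2 = (1/2)*4761 = 4761/2)
(20*7)*S(6) + R(-98) = (20*7)*(2*6**3) + 4761/2 = 140*(2*216) + 4761/2 = 140*432 + 4761/2 = 60480 + 4761/2 = 125721/2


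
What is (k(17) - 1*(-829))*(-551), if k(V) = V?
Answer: -466146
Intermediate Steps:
(k(17) - 1*(-829))*(-551) = (17 - 1*(-829))*(-551) = (17 + 829)*(-551) = 846*(-551) = -466146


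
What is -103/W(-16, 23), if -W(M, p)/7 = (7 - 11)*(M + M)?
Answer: 103/896 ≈ 0.11496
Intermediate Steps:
W(M, p) = 56*M (W(M, p) = -7*(7 - 11)*(M + M) = -(-28)*2*M = -(-56)*M = 56*M)
-103/W(-16, 23) = -103/(56*(-16)) = -103/(-896) = -103*(-1/896) = 103/896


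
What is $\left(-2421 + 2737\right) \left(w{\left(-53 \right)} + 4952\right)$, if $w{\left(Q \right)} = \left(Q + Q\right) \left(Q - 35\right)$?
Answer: $4512480$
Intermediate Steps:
$w{\left(Q \right)} = 2 Q \left(-35 + Q\right)$
$\left(-2421 + 2737\right) \left(w{\left(-53 \right)} + 4952\right) = \left(-2421 + 2737\right) \left(2 \left(-53\right) \left(-35 - 53\right) + 4952\right) = 316 \left(2 \left(-53\right) \left(-88\right) + 4952\right) = 316 \left(9328 + 4952\right) = 316 \cdot 14280 = 4512480$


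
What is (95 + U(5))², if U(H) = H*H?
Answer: 14400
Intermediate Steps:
U(H) = H²
(95 + U(5))² = (95 + 5²)² = (95 + 25)² = 120² = 14400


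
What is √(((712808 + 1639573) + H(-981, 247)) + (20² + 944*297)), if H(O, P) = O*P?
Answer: √2390842 ≈ 1546.2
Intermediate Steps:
√(((712808 + 1639573) + H(-981, 247)) + (20² + 944*297)) = √(((712808 + 1639573) - 981*247) + (20² + 944*297)) = √((2352381 - 242307) + (400 + 280368)) = √(2110074 + 280768) = √2390842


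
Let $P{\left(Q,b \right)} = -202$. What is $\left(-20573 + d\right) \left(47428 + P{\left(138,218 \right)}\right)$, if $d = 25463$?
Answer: $230935140$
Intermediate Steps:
$\left(-20573 + d\right) \left(47428 + P{\left(138,218 \right)}\right) = \left(-20573 + 25463\right) \left(47428 - 202\right) = 4890 \cdot 47226 = 230935140$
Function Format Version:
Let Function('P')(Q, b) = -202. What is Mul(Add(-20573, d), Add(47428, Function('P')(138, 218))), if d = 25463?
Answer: 230935140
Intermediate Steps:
Mul(Add(-20573, d), Add(47428, Function('P')(138, 218))) = Mul(Add(-20573, 25463), Add(47428, -202)) = Mul(4890, 47226) = 230935140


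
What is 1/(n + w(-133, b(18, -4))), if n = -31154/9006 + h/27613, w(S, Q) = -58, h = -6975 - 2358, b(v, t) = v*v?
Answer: -124341339/7683951862 ≈ -0.016182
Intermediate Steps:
b(v, t) = v²
h = -9333
n = -472154200/124341339 (n = -31154/9006 - 9333/27613 = -31154*1/9006 - 9333*1/27613 = -15577/4503 - 9333/27613 = -472154200/124341339 ≈ -3.7972)
1/(n + w(-133, b(18, -4))) = 1/(-472154200/124341339 - 58) = 1/(-7683951862/124341339) = -124341339/7683951862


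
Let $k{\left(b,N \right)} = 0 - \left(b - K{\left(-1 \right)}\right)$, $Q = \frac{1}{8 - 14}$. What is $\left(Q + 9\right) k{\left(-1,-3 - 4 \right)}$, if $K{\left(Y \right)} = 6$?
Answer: $\frac{371}{6} \approx 61.833$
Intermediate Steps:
$Q = - \frac{1}{6}$ ($Q = \frac{1}{-6} = - \frac{1}{6} \approx -0.16667$)
$k{\left(b,N \right)} = 6 - b$ ($k{\left(b,N \right)} = 0 - \left(-6 + b\right) = 6 - b$)
$\left(Q + 9\right) k{\left(-1,-3 - 4 \right)} = \left(- \frac{1}{6} + 9\right) \left(6 - -1\right) = \frac{53 \left(6 + 1\right)}{6} = \frac{53}{6} \cdot 7 = \frac{371}{6}$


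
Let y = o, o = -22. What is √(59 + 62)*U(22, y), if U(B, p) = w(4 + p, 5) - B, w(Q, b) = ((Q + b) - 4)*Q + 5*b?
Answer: 3399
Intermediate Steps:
w(Q, b) = 5*b + Q*(-4 + Q + b) (w(Q, b) = (-4 + Q + b)*Q + 5*b = Q*(-4 + Q + b) + 5*b = 5*b + Q*(-4 + Q + b))
y = -22
U(B, p) = 29 + p + (4 + p)² - B (U(B, p) = ((4 + p)² - 4*(4 + p) + 5*5 + (4 + p)*5) - B = ((4 + p)² + (-16 - 4*p) + 25 + (20 + 5*p)) - B = (29 + p + (4 + p)²) - B = 29 + p + (4 + p)² - B)
√(59 + 62)*U(22, y) = √(59 + 62)*(29 - 22 + (4 - 22)² - 1*22) = √121*(29 - 22 + (-18)² - 22) = 11*(29 - 22 + 324 - 22) = 11*309 = 3399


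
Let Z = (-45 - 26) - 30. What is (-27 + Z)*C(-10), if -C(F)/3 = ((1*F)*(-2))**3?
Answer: 3072000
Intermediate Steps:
Z = -101 (Z = -71 - 30 = -101)
C(F) = 24*F**3 (C(F) = -3*(-8*F**3) = -(-24)*F**3 = 24*F**3)
(-27 + Z)*C(-10) = (-27 - 101)*(24*(-10)**3) = -3072*(-1000) = -128*(-24000) = 3072000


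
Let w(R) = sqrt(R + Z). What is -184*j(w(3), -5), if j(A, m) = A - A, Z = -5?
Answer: 0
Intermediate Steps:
w(R) = sqrt(-5 + R) (w(R) = sqrt(R - 5) = sqrt(-5 + R))
j(A, m) = 0
-184*j(w(3), -5) = -184*0 = 0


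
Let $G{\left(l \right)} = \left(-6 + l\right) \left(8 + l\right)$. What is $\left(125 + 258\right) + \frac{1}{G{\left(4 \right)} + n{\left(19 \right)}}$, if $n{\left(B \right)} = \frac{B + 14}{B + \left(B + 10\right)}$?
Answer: $\frac{142843}{373} \approx 382.96$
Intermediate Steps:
$n{\left(B \right)} = \frac{14 + B}{10 + 2 B}$ ($n{\left(B \right)} = \frac{14 + B}{B + \left(10 + B\right)} = \frac{14 + B}{10 + 2 B}$)
$\left(125 + 258\right) + \frac{1}{G{\left(4 \right)} + n{\left(19 \right)}} = \left(125 + 258\right) + \frac{1}{\left(-48 + 4^{2} + 2 \cdot 4\right) + \frac{14 + 19}{2 \left(5 + 19\right)}} = 383 + \frac{1}{\left(-48 + 16 + 8\right) + \frac{1}{2} \cdot \frac{1}{24} \cdot 33} = 383 + \frac{1}{-24 + \frac{1}{2} \cdot \frac{1}{24} \cdot 33} = 383 + \frac{1}{-24 + \frac{11}{16}} = 383 + \frac{1}{- \frac{373}{16}} = 383 - \frac{16}{373} = \frac{142843}{373}$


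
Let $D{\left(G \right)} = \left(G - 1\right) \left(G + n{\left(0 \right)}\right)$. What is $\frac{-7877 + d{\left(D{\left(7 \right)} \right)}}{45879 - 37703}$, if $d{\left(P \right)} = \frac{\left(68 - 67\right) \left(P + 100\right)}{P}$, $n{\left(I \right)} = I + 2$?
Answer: $- \frac{106301}{110376} \approx -0.96308$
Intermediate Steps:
$n{\left(I \right)} = 2 + I$
$D{\left(G \right)} = \left(-1 + G\right) \left(2 + G\right)$ ($D{\left(G \right)} = \left(G - 1\right) \left(G + \left(2 + 0\right)\right) = \left(-1 + G\right) \left(G + 2\right) = \left(-1 + G\right) \left(2 + G\right)$)
$d{\left(P \right)} = \frac{100 + P}{P}$ ($d{\left(P \right)} = \frac{1 \left(100 + P\right)}{P} = \frac{100 + P}{P}$)
$\frac{-7877 + d{\left(D{\left(7 \right)} \right)}}{45879 - 37703} = \frac{-7877 + \frac{100 + \left(-2 + 7 + 7^{2}\right)}{-2 + 7 + 7^{2}}}{45879 - 37703} = \frac{-7877 + \frac{100 + \left(-2 + 7 + 49\right)}{-2 + 7 + 49}}{8176} = \left(-7877 + \frac{100 + 54}{54}\right) \frac{1}{8176} = \left(-7877 + \frac{1}{54} \cdot 154\right) \frac{1}{8176} = \left(-7877 + \frac{77}{27}\right) \frac{1}{8176} = \left(- \frac{212602}{27}\right) \frac{1}{8176} = - \frac{106301}{110376}$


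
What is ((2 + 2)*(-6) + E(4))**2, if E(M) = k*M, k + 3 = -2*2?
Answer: 2704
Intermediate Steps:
k = -7 (k = -3 - 2*2 = -3 - 4 = -7)
E(M) = -7*M
((2 + 2)*(-6) + E(4))**2 = ((2 + 2)*(-6) - 7*4)**2 = (4*(-6) - 28)**2 = (-24 - 28)**2 = (-52)**2 = 2704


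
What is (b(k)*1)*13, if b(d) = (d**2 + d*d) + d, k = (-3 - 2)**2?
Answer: 16575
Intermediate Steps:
k = 25 (k = (-5)**2 = 25)
b(d) = d + 2*d**2 (b(d) = (d**2 + d**2) + d = 2*d**2 + d = d + 2*d**2)
(b(k)*1)*13 = ((25*(1 + 2*25))*1)*13 = ((25*(1 + 50))*1)*13 = ((25*51)*1)*13 = (1275*1)*13 = 1275*13 = 16575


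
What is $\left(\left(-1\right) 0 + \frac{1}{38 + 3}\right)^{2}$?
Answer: $\frac{1}{1681} \approx 0.00059488$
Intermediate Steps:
$\left(\left(-1\right) 0 + \frac{1}{38 + 3}\right)^{2} = \left(0 + \frac{1}{41}\right)^{2} = \left(\frac{1}{41}\right)^{2} = \frac{1}{1681}$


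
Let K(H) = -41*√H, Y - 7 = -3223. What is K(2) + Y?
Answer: -3216 - 41*√2 ≈ -3274.0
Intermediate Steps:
Y = -3216 (Y = 7 - 3223 = -3216)
K(2) + Y = -41*√2 - 3216 = -3216 - 41*√2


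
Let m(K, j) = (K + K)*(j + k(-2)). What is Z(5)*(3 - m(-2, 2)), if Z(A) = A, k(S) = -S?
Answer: 95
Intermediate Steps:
m(K, j) = 2*K*(2 + j) (m(K, j) = (K + K)*(j - 1*(-2)) = (2*K)*(j + 2) = (2*K)*(2 + j) = 2*K*(2 + j))
Z(5)*(3 - m(-2, 2)) = 5*(3 - 2*(-2)*(2 + 2)) = 5*(3 - 2*(-2)*4) = 5*(3 - 1*(-16)) = 5*(3 + 16) = 5*19 = 95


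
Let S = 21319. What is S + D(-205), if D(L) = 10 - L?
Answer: 21534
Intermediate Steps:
S + D(-205) = 21319 + (10 - 1*(-205)) = 21319 + (10 + 205) = 21319 + 215 = 21534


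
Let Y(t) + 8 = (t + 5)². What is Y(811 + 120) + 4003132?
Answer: 4879220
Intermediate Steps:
Y(t) = -8 + (5 + t)² (Y(t) = -8 + (t + 5)² = -8 + (5 + t)²)
Y(811 + 120) + 4003132 = (-8 + (5 + (811 + 120))²) + 4003132 = (-8 + (5 + 931)²) + 4003132 = (-8 + 936²) + 4003132 = (-8 + 876096) + 4003132 = 876088 + 4003132 = 4879220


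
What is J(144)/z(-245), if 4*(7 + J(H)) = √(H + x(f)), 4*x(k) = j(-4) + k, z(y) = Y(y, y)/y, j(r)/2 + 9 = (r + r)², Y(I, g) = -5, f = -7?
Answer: -343 + 49*√679/8 ≈ -183.40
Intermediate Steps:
j(r) = -18 + 8*r² (j(r) = -18 + 2*(r + r)² = -18 + 2*(2*r)² = -18 + 2*(4*r²) = -18 + 8*r²)
z(y) = -5/y
x(k) = 55/2 + k/4 (x(k) = ((-18 + 8*(-4)²) + k)/4 = ((-18 + 8*16) + k)/4 = ((-18 + 128) + k)/4 = (110 + k)/4 = 55/2 + k/4)
J(H) = -7 + √(103/4 + H)/4 (J(H) = -7 + √(H + (55/2 + (¼)*(-7)))/4 = -7 + √(H + (55/2 - 7/4))/4 = -7 + √(H + 103/4)/4 = -7 + √(103/4 + H)/4)
J(144)/z(-245) = (-7 + √(103 + 4*144)/8)/((-5/(-245))) = (-7 + √(103 + 576)/8)/((-5*(-1/245))) = (-7 + √679/8)/(1/49) = (-7 + √679/8)*49 = -343 + 49*√679/8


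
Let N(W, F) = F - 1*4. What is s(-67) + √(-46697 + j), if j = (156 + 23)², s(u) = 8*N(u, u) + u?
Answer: -635 + 8*I*√229 ≈ -635.0 + 121.06*I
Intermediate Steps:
N(W, F) = -4 + F (N(W, F) = F - 4 = -4 + F)
s(u) = -32 + 9*u (s(u) = 8*(-4 + u) + u = (-32 + 8*u) + u = -32 + 9*u)
j = 32041 (j = 179² = 32041)
s(-67) + √(-46697 + j) = (-32 + 9*(-67)) + √(-46697 + 32041) = (-32 - 603) + √(-14656) = -635 + 8*I*√229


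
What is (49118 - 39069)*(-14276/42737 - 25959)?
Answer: -11148602368891/42737 ≈ -2.6087e+8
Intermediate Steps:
(49118 - 39069)*(-14276/42737 - 25959) = 10049*(-14276*1/42737 - 25959) = 10049*(-14276/42737 - 25959) = 10049*(-1109424059/42737) = -11148602368891/42737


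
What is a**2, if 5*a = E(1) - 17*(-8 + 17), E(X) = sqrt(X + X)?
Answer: (153 - sqrt(2))**2/25 ≈ 919.13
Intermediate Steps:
E(X) = sqrt(2)*sqrt(X) (E(X) = sqrt(2*X) = sqrt(2)*sqrt(X))
a = -153/5 + sqrt(2)/5 (a = (sqrt(2)*sqrt(1) - 17*(-8 + 17))/5 = (sqrt(2)*1 - 17*9)/5 = (sqrt(2) - 1*153)/5 = (sqrt(2) - 153)/5 = (-153 + sqrt(2))/5 = -153/5 + sqrt(2)/5 ≈ -30.317)
a**2 = (-153/5 + sqrt(2)/5)**2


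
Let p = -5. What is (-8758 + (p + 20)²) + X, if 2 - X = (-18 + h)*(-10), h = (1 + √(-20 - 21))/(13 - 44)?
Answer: -270051/31 - 10*I*√41/31 ≈ -8711.3 - 2.0655*I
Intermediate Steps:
h = -1/31 - I*√41/31 (h = (1 + √(-41))/(-31) = (1 + I*√41)*(-1/31) = -1/31 - I*√41/31 ≈ -0.032258 - 0.20655*I)
X = -5528/31 - 10*I*√41/31 (X = 2 - (-18 + (-1/31 - I*√41/31))*(-10) = 2 - (-559/31 - I*√41/31)*(-10) = 2 - (5590/31 + 10*I*√41/31) = 2 + (-5590/31 - 10*I*√41/31) = -5528/31 - 10*I*√41/31 ≈ -178.32 - 2.0655*I)
(-8758 + (p + 20)²) + X = (-8758 + (-5 + 20)²) + (-5528/31 - 10*I*√41/31) = (-8758 + 15²) + (-5528/31 - 10*I*√41/31) = (-8758 + 225) + (-5528/31 - 10*I*√41/31) = -8533 + (-5528/31 - 10*I*√41/31) = -270051/31 - 10*I*√41/31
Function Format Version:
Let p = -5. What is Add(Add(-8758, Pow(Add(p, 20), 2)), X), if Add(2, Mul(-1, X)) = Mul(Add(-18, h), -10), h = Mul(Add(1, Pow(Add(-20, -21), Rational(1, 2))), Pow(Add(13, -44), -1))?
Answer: Add(Rational(-270051, 31), Mul(Rational(-10, 31), I, Pow(41, Rational(1, 2)))) ≈ Add(-8711.3, Mul(-2.0655, I))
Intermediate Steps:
h = Add(Rational(-1, 31), Mul(Rational(-1, 31), I, Pow(41, Rational(1, 2)))) (h = Mul(Add(1, Pow(-41, Rational(1, 2))), Pow(-31, -1)) = Mul(Add(1, Mul(I, Pow(41, Rational(1, 2)))), Rational(-1, 31)) = Add(Rational(-1, 31), Mul(Rational(-1, 31), I, Pow(41, Rational(1, 2)))) ≈ Add(-0.032258, Mul(-0.20655, I)))
X = Add(Rational(-5528, 31), Mul(Rational(-10, 31), I, Pow(41, Rational(1, 2)))) (X = Add(2, Mul(-1, Mul(Add(-18, Add(Rational(-1, 31), Mul(Rational(-1, 31), I, Pow(41, Rational(1, 2))))), -10))) = Add(2, Mul(-1, Mul(Add(Rational(-559, 31), Mul(Rational(-1, 31), I, Pow(41, Rational(1, 2)))), -10))) = Add(2, Mul(-1, Add(Rational(5590, 31), Mul(Rational(10, 31), I, Pow(41, Rational(1, 2)))))) = Add(2, Add(Rational(-5590, 31), Mul(Rational(-10, 31), I, Pow(41, Rational(1, 2))))) = Add(Rational(-5528, 31), Mul(Rational(-10, 31), I, Pow(41, Rational(1, 2)))) ≈ Add(-178.32, Mul(-2.0655, I)))
Add(Add(-8758, Pow(Add(p, 20), 2)), X) = Add(Add(-8758, Pow(Add(-5, 20), 2)), Add(Rational(-5528, 31), Mul(Rational(-10, 31), I, Pow(41, Rational(1, 2))))) = Add(Add(-8758, Pow(15, 2)), Add(Rational(-5528, 31), Mul(Rational(-10, 31), I, Pow(41, Rational(1, 2))))) = Add(Add(-8758, 225), Add(Rational(-5528, 31), Mul(Rational(-10, 31), I, Pow(41, Rational(1, 2))))) = Add(-8533, Add(Rational(-5528, 31), Mul(Rational(-10, 31), I, Pow(41, Rational(1, 2))))) = Add(Rational(-270051, 31), Mul(Rational(-10, 31), I, Pow(41, Rational(1, 2))))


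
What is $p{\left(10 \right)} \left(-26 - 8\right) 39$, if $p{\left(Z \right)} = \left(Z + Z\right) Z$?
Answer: $-265200$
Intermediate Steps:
$p{\left(Z \right)} = 2 Z^{2}$ ($p{\left(Z \right)} = 2 Z Z = 2 Z^{2}$)
$p{\left(10 \right)} \left(-26 - 8\right) 39 = 2 \cdot 10^{2} \left(-26 - 8\right) 39 = 2 \cdot 100 \left(\left(-34\right) 39\right) = 200 \left(-1326\right) = -265200$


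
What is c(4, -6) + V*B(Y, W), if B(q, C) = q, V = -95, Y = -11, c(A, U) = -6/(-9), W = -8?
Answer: 3137/3 ≈ 1045.7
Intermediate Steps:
c(A, U) = ⅔ (c(A, U) = -6*(-⅑) = ⅔)
c(4, -6) + V*B(Y, W) = ⅔ - 95*(-11) = ⅔ + 1045 = 3137/3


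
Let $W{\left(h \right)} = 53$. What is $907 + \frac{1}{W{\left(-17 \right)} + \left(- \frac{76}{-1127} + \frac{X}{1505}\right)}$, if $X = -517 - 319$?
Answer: $\frac{11540827768}{12723909} \approx 907.02$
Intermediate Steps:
$X = -836$
$907 + \frac{1}{W{\left(-17 \right)} + \left(- \frac{76}{-1127} + \frac{X}{1505}\right)} = 907 + \frac{1}{53 - \left(- \frac{76}{1127} + \frac{836}{1505}\right)} = 907 + \frac{1}{53 - \frac{118256}{242305}} = 907 + \frac{1}{\frac{12723909}{242305}} = 907 + \frac{242305}{12723909} = \frac{11540827768}{12723909}$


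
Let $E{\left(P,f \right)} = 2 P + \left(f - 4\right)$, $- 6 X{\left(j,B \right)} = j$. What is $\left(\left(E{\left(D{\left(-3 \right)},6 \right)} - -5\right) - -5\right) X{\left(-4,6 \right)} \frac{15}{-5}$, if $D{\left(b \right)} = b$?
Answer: $-12$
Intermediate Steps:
$X{\left(j,B \right)} = - \frac{j}{6}$
$E{\left(P,f \right)} = -4 + f + 2 P$ ($E{\left(P,f \right)} = 2 P + \left(-4 + f\right) = -4 + f + 2 P$)
$\left(\left(E{\left(D{\left(-3 \right)},6 \right)} - -5\right) - -5\right) X{\left(-4,6 \right)} \frac{15}{-5} = \left(\left(\left(-4 + 6 + 2 \left(-3\right)\right) - -5\right) - -5\right) \left(\left(- \frac{1}{6}\right) \left(-4\right)\right) \frac{15}{-5} = \left(\left(\left(-4 + 6 - 6\right) + 5\right) + 5\right) \frac{2}{3} \cdot 15 \left(- \frac{1}{5}\right) = \left(\left(-4 + 5\right) + 5\right) \frac{2}{3} \left(-3\right) = \left(1 + 5\right) \frac{2}{3} \left(-3\right) = 6 \cdot \frac{2}{3} \left(-3\right) = 4 \left(-3\right) = -12$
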